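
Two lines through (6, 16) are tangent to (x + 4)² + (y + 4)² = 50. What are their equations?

7x − y = 26 and x − y = −10

Let a tangent through (6, 16) have slope m. Its distance from (−4, −4) must equal 5√2:
(−10m − (−20))² = 50(m² + 1)
m² − 8m + 7 = 0, so m = 7 or m = 1.
Through (6, 16) these give 7x − y = 26 and x − y = −10.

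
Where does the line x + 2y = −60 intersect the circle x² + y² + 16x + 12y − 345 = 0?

(−26, −17) and (−6, −27)

Substitute y = (−60 − x)/2:
5x² + 160x + 780 = 0  ⟹  x² + 32x + 156 = 0
x = −6 or x = −26, giving (−6, −27) and (−26, −17).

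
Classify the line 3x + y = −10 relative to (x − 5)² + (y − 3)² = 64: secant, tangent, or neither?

Centre (5, 3), r² = 64. Distance² from centre to line = (28)²/10 = 392/5.
Since d² > r², the line lies outside the circle.

neither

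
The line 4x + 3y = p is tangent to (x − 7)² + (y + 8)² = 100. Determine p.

For a tangent, require d(centre, line) = r = 10.
|4·7 + 3·(−8) − p| / √25 = 10
|p − (4)| = 10·5, so p = 54 or p = −46.

p = −46 or p = 54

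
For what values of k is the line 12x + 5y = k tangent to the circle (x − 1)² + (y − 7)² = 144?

k = −109 or k = 203

For a tangent, require d(centre, line) = r = 12.
|12·1 + 5·7 − k| / √169 = 12
|k − (47)| = 12·13, so k = 203 or k = −109.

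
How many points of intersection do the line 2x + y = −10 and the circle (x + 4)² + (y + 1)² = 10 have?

Centre (−4, −1), r² = 10. Distance² from centre to line = (1)²/5 = 1/5.
Since d² < r², the line cuts the circle twice.

2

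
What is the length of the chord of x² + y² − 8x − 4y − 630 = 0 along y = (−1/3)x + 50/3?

Centre (4, 2), r² = 650. Perpendicular distance d from centre to line = |−40| / √10 = 40/√10.
Half the chord is √(r² − d²) = √(490), so the full chord is 14√10.

14√10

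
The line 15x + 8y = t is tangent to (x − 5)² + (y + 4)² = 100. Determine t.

t = −127 or t = 213

For a tangent, require d(centre, line) = r = 10.
|15·5 + 8·(−4) − t| / √289 = 10
|t − (43)| = 10·17, so t = 213 or t = −127.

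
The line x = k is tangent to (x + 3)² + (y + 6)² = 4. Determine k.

k = −5 or k = −1

The line touches the circle iff its distance from (−3, −6) is 2:
|1·(−3) + 0·(−6) − k| / √1 = 2
|k − (−3)| = 2, so k = −1 or k = −5.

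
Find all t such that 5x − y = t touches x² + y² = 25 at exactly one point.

t = ±5√26

The line touches the circle iff its distance from (0, 0) is 5:
|5·0 − 1·0 − t| / √26 = 5
|t| = 5√26.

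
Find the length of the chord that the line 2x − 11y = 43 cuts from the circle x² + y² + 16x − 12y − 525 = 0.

20√5

Substitute y = (−43 + 2x)/11:
125x² + 1500x − 56000 = 0  ⟹  x² + 12x − 448 = 0
x = 16 or x = −28, giving (16, −1) and (−28, −9).
Chord length = distance between (16, −1) and (−28, −9) = √2000 = 20√5.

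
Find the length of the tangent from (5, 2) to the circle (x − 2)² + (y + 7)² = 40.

Centre (2, −7), r² = 40. |PO|² = (3)² + (9)² = 90.
The tangent meets the radius at right angles, so tangent² = |PO|² − r² = 90 − 40 = 50.

5√2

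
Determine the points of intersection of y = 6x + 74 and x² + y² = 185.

Express y = 6x + 74 and substitute into the circle:
37x² + 888x + 5291 = 0  ⟹  x² + 24x + 143 = 0
x = −11 or x = −13, giving (−11, 8) and (−13, −4).

(−13, −4) and (−11, 8)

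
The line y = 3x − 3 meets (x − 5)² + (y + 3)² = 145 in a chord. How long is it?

Centre (5, −3), r² = 145. Perpendicular distance d from centre to line = |15| / √10 = 15/√10.
Chord = 2√(r² − d²) = 2·√(245/2) = 7√10.

7√10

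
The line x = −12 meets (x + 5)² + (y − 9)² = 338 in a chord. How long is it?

34

Centre (−5, 9), r² = 338. Perpendicular distance d from centre to line = |7| / √1 = 7.
Half the chord is √(r² − d²) = √(289), so the full chord is 34.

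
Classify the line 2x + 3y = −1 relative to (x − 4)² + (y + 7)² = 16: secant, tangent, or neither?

secant

Centre (4, −7), r² = 16. Distance² from centre to line = (−12)²/13 = 144/13.
Since d² < r², the line cuts the circle twice.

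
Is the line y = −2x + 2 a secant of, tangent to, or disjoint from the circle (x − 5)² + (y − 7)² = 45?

d² = (2·5 + 1·7 − (2))²/5 = 45; r² = 45.
Since d² = r², the line is tangent.

tangent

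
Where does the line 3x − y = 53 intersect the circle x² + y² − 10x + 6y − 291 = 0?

(11, −20) and (20, 7)

From the line, y = 3x − 53. Substituting:
10x² − 310x + 2200 = 0  ⟹  x² − 31x + 220 = 0
x = 20 or x = 11, giving (20, 7) and (11, −20).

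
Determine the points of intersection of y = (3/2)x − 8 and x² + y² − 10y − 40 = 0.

Substitute y = (−16 + 3x)/2:
13x² − 156x + 416 = 0  ⟹  x² − 12x + 32 = 0
x = 8 or x = 4, giving (8, 4) and (4, −2).

(4, −2) and (8, 4)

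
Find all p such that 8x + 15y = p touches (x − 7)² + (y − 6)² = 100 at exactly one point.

The line touches the circle iff its distance from (7, 6) is 10:
|8·7 + 15·6 − p| / √289 = 10
|p − (146)| = 10·17, so p = 316 or p = −24.

p = −24 or p = 316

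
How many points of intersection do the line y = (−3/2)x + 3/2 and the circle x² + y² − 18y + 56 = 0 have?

d² = (3·0 + 2·9 − (3))²/13 = 225/13; r² = 25.
Since d² < r², the line cuts the circle twice.

2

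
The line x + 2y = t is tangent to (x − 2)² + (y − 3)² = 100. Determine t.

Tangency holds when the distance from the centre (2, 3) to the line equals the radius 10:
|1·2 + 2·3 − t| / √5 = 10
|t − (8)| = 10√5.

t = 8 ± 10√5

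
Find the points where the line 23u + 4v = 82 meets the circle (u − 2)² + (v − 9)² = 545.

(−2, 32) and (6, −14)

Express v = (82 − 23u)/4 and substitute into the circle:
545u² − 2180u − 6540 = 0  ⟹  u² − 4u − 12 = 0
u = 6 or u = −2, giving (6, −14) and (−2, 32).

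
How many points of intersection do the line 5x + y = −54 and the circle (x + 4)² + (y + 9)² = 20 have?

Substituting the line into the circle gives 26x² + 458x + 2021 = 0.
Discriminant = (458)² − 4·26·(2021) = −420 < 0.
No real roots: the line does not meet the circle.

0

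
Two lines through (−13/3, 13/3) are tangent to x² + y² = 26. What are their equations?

Let a tangent through (−13/3, 13/3) have slope m. Its distance from (0, 0) must equal √26:
[m·(13/3) − (−13/3)]² = 26(m² + 1)
5m² − 26m + 5 = 0, so m = 1/5 or m = 5.
Through (−13/3, 13/3) these give x − 5y = −26 and 5x − y = −26.

x − 5y = −26 and 5x − y = −26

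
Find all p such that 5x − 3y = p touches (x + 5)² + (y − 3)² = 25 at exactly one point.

p = −34 ± 5√34

Tangency holds when the distance from the centre (−5, 3) to the line equals the radius 5:
|5·(−5) − 3·3 − p| / √34 = 5
|p − (−34)| = 5√34.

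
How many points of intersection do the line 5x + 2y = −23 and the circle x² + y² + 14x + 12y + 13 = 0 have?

Centre (−7, −6), r² = 72. Distance² from centre to line = (−24)²/29 = 576/29.
Since d² < r², the line cuts the circle twice.

2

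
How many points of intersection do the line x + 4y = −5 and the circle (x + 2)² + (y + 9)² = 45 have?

Substituting the line into the circle gives 17x² + 2x + 305 = 0.
Discriminant = (2)² − 4·17·(305) = −20736 < 0.
No real roots: the line does not meet the circle.

0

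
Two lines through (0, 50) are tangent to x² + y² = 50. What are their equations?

7x − y = −50 and 7x + y = 50

A line y − (50) = m(x − (0)) is tangent when its distance from (0, 0) is 5√2:
[m·(0) − (−50)]² = 50(m² + 1)
m² − 49 = 0, so m = 7 or m = −7.
Through (0, 50) these give 7x − y = −50 and 7x + y = 50.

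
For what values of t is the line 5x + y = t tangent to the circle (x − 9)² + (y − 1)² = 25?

t = 46 ± 5√26

The line touches the circle iff its distance from (9, 1) is 5:
|5·9 + 1·1 − t| / √26 = 5
|t − (46)| = 5√26.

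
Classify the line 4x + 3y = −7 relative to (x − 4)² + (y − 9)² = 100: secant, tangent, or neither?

Centre (4, 9), r² = 100. Distance² from centre to line = (50)²/25 = 100.
Since d² = r², the line is tangent.

tangent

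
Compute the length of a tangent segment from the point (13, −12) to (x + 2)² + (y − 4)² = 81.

The centre is (−2, 4) and r = 9. The square of the distance from P to the centre is 225 + 256 = 481.
Power of the point: PT² = |PO|² − r² = 400, so PT = 20.

20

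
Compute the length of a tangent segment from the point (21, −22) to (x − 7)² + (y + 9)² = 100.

√265

With centre O = (7, −9), |OP|² = 365 and r² = 100.
The tangent meets the radius at right angles, so tangent² = |PO|² − r² = 365 − 100 = 265.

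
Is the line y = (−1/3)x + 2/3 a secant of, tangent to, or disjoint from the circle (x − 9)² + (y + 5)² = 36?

Substituting the line into the circle gives 10x² − 196x + 694 = 0.
Δ = 38416 − 27760 = 10656.
Two real roots: the line is a secant.

secant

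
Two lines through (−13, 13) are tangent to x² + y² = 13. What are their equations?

2x + 3y = 13 and 3x + 2y = −13

Write the tangent as mx − y + (13 − m·(−13)) = 0 and set its distance from the centre to √13:
[m·(13) − (−13)]² = 13(m² + 1)
6m² + 13m + 6 = 0, so m = −2/3 or m = −3/2.
Through (−13, 13) these give 2x + 3y = 13 and 3x + 2y = −13.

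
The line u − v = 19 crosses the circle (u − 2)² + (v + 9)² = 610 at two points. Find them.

Express v = u − 19 and substitute into the circle:
2u² − 24u − 506 = 0  ⟹  u² − 12u − 253 = 0
u = 23 or u = −11, giving (23, 4) and (−11, −30).

(−11, −30) and (23, 4)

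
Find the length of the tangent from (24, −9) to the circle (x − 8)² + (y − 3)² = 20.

2√95

With centre O = (8, 3), |OP|² = 400 and r² = 20.
By the tangent–radius right angle, tangent length = √(|PO|² − r²) = √380 = 2√95.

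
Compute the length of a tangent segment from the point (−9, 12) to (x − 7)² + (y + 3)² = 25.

With centre O = (7, −3), |OP|² = 481 and r² = 25.
By the tangent–radius right angle, tangent length = √(|PO|² − r²) = √456 = 2√114.

2√114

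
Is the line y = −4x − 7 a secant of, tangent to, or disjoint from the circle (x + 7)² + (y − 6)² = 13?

disjoint

Centre (−7, 6), r² = 13. Distance² from centre to line = (−15)²/17 = 225/17.
Since d² > r², the line lies outside the circle.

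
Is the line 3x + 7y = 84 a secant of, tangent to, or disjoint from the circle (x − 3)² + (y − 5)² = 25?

Substituting the line into the circle gives 58x² − 588x + 1617 = 0.
Discriminant = (−588)² − 4·58·(1617) = −29400 < 0.
No real roots: the line does not meet the circle.

disjoint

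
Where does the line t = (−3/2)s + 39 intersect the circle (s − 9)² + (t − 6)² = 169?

Substitute t = (78 − 3s)/2:
13s² − 468s + 4004 = 0  ⟹  s² − 36s + 308 = 0
s = 22 or s = 14, giving (22, 6) and (14, 18).

(14, 18) and (22, 6)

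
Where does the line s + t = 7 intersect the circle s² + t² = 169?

Substitute t = −s + 7:
2s² − 14s − 120 = 0  ⟹  s² − 7s − 60 = 0
s = 12 or s = −5, giving (12, −5) and (−5, 12).

(−5, 12) and (12, −5)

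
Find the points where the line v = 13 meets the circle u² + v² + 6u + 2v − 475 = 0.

From the line, v = 13. Substituting:
u² + 6u − 280 = 0
u = 14 or u = −20, giving (14, 13) and (−20, 13).

(−20, 13) and (14, 13)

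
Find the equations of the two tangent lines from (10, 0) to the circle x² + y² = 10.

A line y − (0) = m(x − (10)) is tangent when its distance from (0, 0) is √10:
(−10m − (0))² = 10(m² + 1)
9m² − 1 = 0, so m = 1/3 or m = −1/3.
Through (10, 0) these give x − 3y = 10 and x + 3y = 10.

x − 3y = 10 and x + 3y = 10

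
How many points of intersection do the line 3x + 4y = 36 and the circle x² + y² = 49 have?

d² = (3·0 + 4·0 − (36))²/25 = 1296/25; r² = 49.
Since d² > r², the line lies outside the circle.

0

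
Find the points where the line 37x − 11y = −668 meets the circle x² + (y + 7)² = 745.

(−24, −20) and (−13, 17)

Substitute y = (668 + 37x)/11:
1490x² + 55130x + 464880 = 0  ⟹  x² + 37x + 312 = 0
x = −13 or x = −24, giving (−13, 17) and (−24, −20).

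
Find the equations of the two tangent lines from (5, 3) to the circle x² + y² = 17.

Write the tangent as mx − y + (3 − m·(5)) = 0 and set its distance from the centre to √17:
(−5m − (−3))² = 17(m² + 1)
4m² − 15m − 4 = 0, so m = −1/4 or m = 4.
With m = −1/4: x + 4y = 17. With m = 4: 4x − y = 17.

x + 4y = 17 and 4x − y = 17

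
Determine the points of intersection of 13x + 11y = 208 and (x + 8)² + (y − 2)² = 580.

From the line, y = (208 − 13x)/11. Substituting:
290x² − 2900x − 27840 = 0  ⟹  x² − 10x − 96 = 0
x = 16 or x = −6, giving (16, 0) and (−6, 26).

(−6, 26) and (16, 0)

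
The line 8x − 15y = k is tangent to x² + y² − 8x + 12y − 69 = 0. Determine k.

k = −65 or k = 309

The line touches the circle iff its distance from (4, −6) is 11:
|8·4 − 15·(−6) − k| / √289 = 11
|k − (122)| = 11·17, so k = 309 or k = −65.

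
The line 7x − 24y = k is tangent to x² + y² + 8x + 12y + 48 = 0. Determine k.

For a tangent, require d(centre, line) = r = 2.
|7·(−4) − 24·(−6) − k| / √625 = 2
|k − (116)| = 2·25, so k = 166 or k = 66.

k = 66 or k = 166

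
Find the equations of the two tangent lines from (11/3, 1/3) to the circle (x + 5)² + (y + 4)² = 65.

4x + 7y = 17 and 8x − y = 29

A line y − (1/3) = m(x − (11/3)) is tangent when its distance from (−5, −4) is √65:
(−26/3m − (−13/3))² = 65(m² + 1)
7m² − 52m − 32 = 0, so m = −4/7 or m = 8.
Through (11/3, 1/3) these give 4x + 7y = 17 and 8x − y = 29.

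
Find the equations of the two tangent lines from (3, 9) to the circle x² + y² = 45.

x − 2y = −15 and 2x + y = 15

A line y − (9) = m(x − (3)) is tangent when its distance from (0, 0) is 3√5:
(−3m − (−9))² = 45(m² + 1)
2m² + 3m − 2 = 0, so m = 1/2 or m = −2.
Through (3, 9) these give x − 2y = −15 and 2x + y = 15.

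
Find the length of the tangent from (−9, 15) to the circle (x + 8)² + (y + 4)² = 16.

Centre (−8, −4), r² = 16. |PO|² = (−1)² + (19)² = 362.
By the tangent–radius right angle, tangent length = √(|PO|² − r²) = √346.

√346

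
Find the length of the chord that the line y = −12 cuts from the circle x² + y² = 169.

Centre (0, 0), r² = 169. Perpendicular distance d from centre to line = |12| / √1 = 12.
Half the chord is √(r² − d²) = √(25), so the full chord is 10.

10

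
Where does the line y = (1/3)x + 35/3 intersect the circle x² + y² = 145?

Express y = (35 + x)/3 and substitute into the circle:
10x² + 70x − 80 = 0  ⟹  x² + 7x − 8 = 0
x = 1 or x = −8, giving (1, 12) and (−8, 9).

(−8, 9) and (1, 12)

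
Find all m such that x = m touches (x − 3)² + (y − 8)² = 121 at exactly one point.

m = −8 or m = 14

The line touches the circle iff its distance from (3, 8) is 11:
|1·3 + 0·8 − m| / √1 = 11
|m − (3)| = 11, so m = 14 or m = −8.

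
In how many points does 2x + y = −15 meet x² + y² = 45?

d² = (2·0 + 1·0 − (−15))²/5 = 45; r² = 45.
Since d² = r², the line is tangent.

1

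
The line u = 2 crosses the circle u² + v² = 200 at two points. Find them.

(2, −14) and (2, 14)

The line gives u = 2. Substituting into the circle:
v² − 196 = 0
v = 14 or v = −14, giving (2, 14) and (2, −14).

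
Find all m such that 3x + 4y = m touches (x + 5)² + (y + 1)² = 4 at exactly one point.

m = −29 or m = −9

For a tangent, require d(centre, line) = r = 2.
|3·(−5) + 4·(−1) − m| / √25 = 2
|m − (−19)| = 2·5, so m = −9 or m = −29.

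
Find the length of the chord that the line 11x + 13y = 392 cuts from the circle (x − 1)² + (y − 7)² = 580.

The distance from (1, 7) to the line is 290/√290, and r² = 580.
Chord = 2√(r² − d²) = 2·√(290) = 2√290.

2√290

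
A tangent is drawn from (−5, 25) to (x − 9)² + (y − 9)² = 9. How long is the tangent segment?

With centre O = (9, 9), |OP|² = 452 and r² = 9.
The tangent meets the radius at right angles, so tangent² = |PO|² − r² = 452 − 9 = 443.

√443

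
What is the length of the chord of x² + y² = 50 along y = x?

10√2

Substitute y = x:
2x² − 50 = 0  ⟹  x² − 25 = 0
x = 5 or x = −5, giving (5, 5) and (−5, −5).
|(5, 5) − (−5, −5)| = √((10)² + (10)²) = 10√2.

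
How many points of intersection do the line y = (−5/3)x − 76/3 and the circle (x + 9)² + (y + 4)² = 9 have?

0

d² = (5·(−9) + 3·(−4) − (−76))²/34 = 361/34; r² = 9.
Since d² > r², the line lies outside the circle.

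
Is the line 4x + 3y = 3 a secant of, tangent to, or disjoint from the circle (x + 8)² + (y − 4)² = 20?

disjoint

Substituting the line into the circle gives 25x² + 216x + 477 = 0.
Δ = 46656 − 47700 = −1044.
No real roots: the line does not meet the circle.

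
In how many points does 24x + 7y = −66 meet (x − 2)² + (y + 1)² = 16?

Substituting the line into the circle gives 625x² + 2636x + 2893 = 0.
Discriminant = (2636)² − 4·625·(2893) = −284004 < 0.
No real roots: the line does not meet the circle.

0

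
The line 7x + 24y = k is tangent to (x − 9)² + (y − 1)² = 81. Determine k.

The line touches the circle iff its distance from (9, 1) is 9:
|7·9 + 24·1 − k| / √625 = 9
|k − (87)| = 9·25, so k = 312 or k = −138.

k = −138 or k = 312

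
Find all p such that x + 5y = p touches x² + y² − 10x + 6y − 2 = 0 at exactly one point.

For a tangent, require d(centre, line) = r = 6.
|1·5 + 5·(−3) − p| / √26 = 6
|p − (−10)| = 6√26.

p = −10 ± 6√26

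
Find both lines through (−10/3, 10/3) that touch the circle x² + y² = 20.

2x − y = −10 and x − 2y = −10

Write the tangent as mx − y + (10/3 − m·(−10/3)) = 0 and set its distance from the centre to 2√5:
(10/3m − (−10/3))² = 20(m² + 1)
2m² − 5m + 2 = 0, so m = 2 or m = 1/2.
With m = 2: 2x − y = −10. With m = 1/2: x − 2y = −10.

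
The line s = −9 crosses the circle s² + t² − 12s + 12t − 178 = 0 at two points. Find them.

The line gives s = −9. Substituting into the circle:
t² + 12t + 11 = 0
t = −1 or t = −11, giving (−9, −1) and (−9, −11).

(−9, −11) and (−9, −1)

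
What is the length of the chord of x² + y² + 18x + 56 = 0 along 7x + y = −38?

5√2

From the line, y = −7x − 38. Substituting:
50x² + 550x + 1500 = 0  ⟹  x² + 11x + 30 = 0
x = −5 or x = −6, giving (−5, −3) and (−6, 4).
|(−5, −3) − (−6, 4)| = √((1)² + (−7)²) = 5√2.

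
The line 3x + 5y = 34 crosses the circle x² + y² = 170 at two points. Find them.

(−7, 11) and (13, −1)

From the line, y = (34 − 3x)/5. Substituting:
34x² − 204x − 3094 = 0  ⟹  x² − 6x − 91 = 0
x = 13 or x = −7, giving (13, −1) and (−7, 11).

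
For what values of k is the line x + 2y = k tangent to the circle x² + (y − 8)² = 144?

k = 16 ± 12√5

For a tangent, require d(centre, line) = r = 12.
|1·0 + 2·8 − k| / √5 = 12
|k − (16)| = 12√5.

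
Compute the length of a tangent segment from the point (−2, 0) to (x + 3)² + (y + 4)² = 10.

The centre is (−3, −4) and r = √10. The square of the distance from P to the centre is 1 + 16 = 17.
The tangent meets the radius at right angles, so tangent² = |PO|² − r² = 17 − 10 = 7.

√7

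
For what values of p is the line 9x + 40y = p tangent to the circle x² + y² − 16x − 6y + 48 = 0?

The line touches the circle iff its distance from (8, 3) is 5:
|9·8 + 40·3 − p| / √1681 = 5
|p − (192)| = 5·41, so p = 397 or p = −13.

p = −13 or p = 397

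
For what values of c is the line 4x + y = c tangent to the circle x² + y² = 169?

The line touches the circle iff its distance from (0, 0) is 13:
|4·0 + 1·0 − c| / √17 = 13
|c| = 13√17.

c = ±13√17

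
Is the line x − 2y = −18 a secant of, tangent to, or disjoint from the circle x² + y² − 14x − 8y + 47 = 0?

d² = (1·7 − 2·4 − (−18))²/5 = 289/5; r² = 18.
Since d² > r², the line lies outside the circle.

disjoint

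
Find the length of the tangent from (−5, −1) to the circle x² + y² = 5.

√21

Centre (0, 0), r² = 5. |PO|² = (−5)² + (−1)² = 26.
The tangent meets the radius at right angles, so tangent² = |PO|² − r² = 26 − 5 = 21.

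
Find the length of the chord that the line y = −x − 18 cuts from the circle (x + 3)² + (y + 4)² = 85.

7√2

From the line, y = −x − 18. Substituting:
2x² + 34x + 120 = 0  ⟹  x² + 17x + 60 = 0
x = −5 or x = −12, giving (−5, −13) and (−12, −6).
Chord length = distance between (−5, −13) and (−12, −6) = √98 = 7√2.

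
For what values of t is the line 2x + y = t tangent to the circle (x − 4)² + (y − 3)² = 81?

For a tangent, require d(centre, line) = r = 9.
|2·4 + 1·3 − t| / √5 = 9
|t − (11)| = 9√5.

t = 11 ± 9√5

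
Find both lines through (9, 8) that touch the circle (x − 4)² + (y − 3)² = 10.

x − 3y = −15 and 3x − y = 19

A line y − (8) = m(x − (9)) is tangent when its distance from (4, 3) is √10:
(−5m − (−5))² = 10(m² + 1)
3m² − 10m + 3 = 0, so m = 1/3 or m = 3.
With m = 1/3: x − 3y = −15. With m = 3: 3x − y = 19.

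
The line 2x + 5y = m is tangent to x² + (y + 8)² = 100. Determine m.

Tangency holds when the distance from the centre (0, −8) to the line equals the radius 10:
|2·0 + 5·(−8) − m| / √29 = 10
|m − (−40)| = 10√29.

m = −40 ± 10√29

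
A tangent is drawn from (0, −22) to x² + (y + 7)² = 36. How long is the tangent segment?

3√21

Centre (0, −7), r² = 36. |PO|² = (0)² + (−15)² = 225.
By the tangent–radius right angle, tangent length = √(|PO|² − r²) = √189 = 3√21.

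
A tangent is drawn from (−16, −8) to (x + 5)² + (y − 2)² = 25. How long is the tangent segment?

With centre O = (−5, 2), |OP|² = 221 and r² = 25.
The tangent meets the radius at right angles, so tangent² = |PO|² − r² = 221 − 25 = 196.

14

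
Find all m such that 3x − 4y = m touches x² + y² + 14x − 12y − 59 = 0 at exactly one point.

The line touches the circle iff its distance from (−7, 6) is 12:
|3·(−7) − 4·6 − m| / √25 = 12
|m − (−45)| = 12·5, so m = 15 or m = −105.

m = −105 or m = 15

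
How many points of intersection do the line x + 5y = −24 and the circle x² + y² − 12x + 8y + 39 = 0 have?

2

Centre (6, −4), r² = 13. Distance² from centre to line = (10)²/26 = 50/13.
Since d² < r², the line cuts the circle twice.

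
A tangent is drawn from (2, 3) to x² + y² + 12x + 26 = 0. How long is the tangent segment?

3√7

Centre (−6, 0), r² = 10. |PO|² = (8)² + (3)² = 73.
The tangent meets the radius at right angles, so tangent² = |PO|² − r² = 73 − 10 = 63.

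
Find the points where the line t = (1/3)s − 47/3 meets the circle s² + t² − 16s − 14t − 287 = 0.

Substitute t = (−47 + s)/3:
10s² − 280s + 1600 = 0  ⟹  s² − 28s + 160 = 0
s = 20 or s = 8, giving (20, −9) and (8, −13).

(8, −13) and (20, −9)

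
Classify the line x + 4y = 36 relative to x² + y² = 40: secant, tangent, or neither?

neither

Centre (0, 0), r² = 40. Distance² from centre to line = (−36)²/17 = 1296/17.
Since d² > r², the line lies outside the circle.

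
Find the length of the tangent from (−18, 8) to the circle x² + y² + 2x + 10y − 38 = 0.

Centre (−1, −5), r² = 64. |PO|² = (−17)² + (13)² = 458.
By the tangent–radius right angle, tangent length = √(|PO|² − r²) = √394.

√394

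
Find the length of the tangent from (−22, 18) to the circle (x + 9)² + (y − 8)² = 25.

With centre O = (−9, 8), |OP|² = 269 and r² = 25.
The tangent meets the radius at right angles, so tangent² = |PO|² − r² = 269 − 25 = 244.

2√61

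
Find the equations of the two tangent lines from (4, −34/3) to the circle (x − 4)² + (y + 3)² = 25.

4x − 3y = 50 and 4x + 3y = −18

Write the tangent as mx − y + (−34/3 − m·(4)) = 0 and set its distance from the centre to 5:
(0m − (25/3))² = 25(m² + 1)
9m² − 16 = 0, so m = 4/3 or m = −4/3.
With m = 4/3: 4x − 3y = 50. With m = −4/3: 4x + 3y = −18.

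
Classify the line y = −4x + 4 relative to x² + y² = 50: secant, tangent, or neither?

Substituting the line into the circle gives 17x² − 32x − 34 = 0.
Discriminant = (−32)² − 4·17·(−34) = 3336 > 0.
Two real roots: the line is a secant.

secant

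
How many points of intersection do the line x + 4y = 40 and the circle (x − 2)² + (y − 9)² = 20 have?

2

Substituting the line into the circle gives 17x² − 72x − 240 = 0.
Discriminant = (−72)² − 4·17·(−240) = 21504 > 0.
Two real roots: the line is a secant.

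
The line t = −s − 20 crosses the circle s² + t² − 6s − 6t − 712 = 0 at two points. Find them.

(−24, 4) and (4, −24)

Express t = −s − 20 and substitute into the circle:
2s² + 40s − 192 = 0  ⟹  s² + 20s − 96 = 0
s = 4 or s = −24, giving (4, −24) and (−24, 4).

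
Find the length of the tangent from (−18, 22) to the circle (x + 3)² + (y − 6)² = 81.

With centre O = (−3, 6), |OP|² = 481 and r² = 81.
Power of the point: PT² = |PO|² − r² = 400, so PT = 20.

20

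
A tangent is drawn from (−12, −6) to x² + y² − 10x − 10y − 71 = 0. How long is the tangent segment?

17

Centre (5, 5), r² = 121. |PO|² = (−17)² + (−11)² = 410.
The tangent meets the radius at right angles, so tangent² = |PO|² − r² = 410 − 121 = 289.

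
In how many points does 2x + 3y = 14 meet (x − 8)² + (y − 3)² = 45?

2

Centre (8, 3), r² = 45. Distance² from centre to line = (11)²/13 = 121/13.
Since d² < r², the line cuts the circle twice.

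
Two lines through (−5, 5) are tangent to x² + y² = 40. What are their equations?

Let a tangent through (−5, 5) have slope m. Its distance from (0, 0) must equal 2√10:
(5m − (−5))² = 40(m² + 1)
3m² − 10m + 3 = 0, so m = 1/3 or m = 3.
With m = 1/3: x − 3y = −20. With m = 3: 3x − y = −20.

x − 3y = −20 and 3x − y = −20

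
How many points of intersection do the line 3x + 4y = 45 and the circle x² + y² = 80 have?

0

Substituting the line into the circle gives 25x² − 270x + 745 = 0.
Discriminant = (−270)² − 4·25·(745) = −1600 < 0.
No real roots: the line does not meet the circle.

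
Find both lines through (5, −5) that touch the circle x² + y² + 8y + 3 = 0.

Write the tangent as mx − y + (−5 − m·(5)) = 0 and set its distance from the centre to √13:
(−5m − (1))² = 13(m² + 1)
6m² + 5m − 6 = 0, so m = 2/3 or m = −3/2.
With m = 2/3: 2x − 3y = 25. With m = −3/2: 3x + 2y = 5.

2x − 3y = 25 and 3x + 2y = 5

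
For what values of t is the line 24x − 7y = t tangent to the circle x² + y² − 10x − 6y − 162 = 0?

Tangency holds when the distance from the centre (5, 3) to the line equals the radius 14:
|24·5 − 7·3 − t| / √625 = 14
|t − (99)| = 14·25, so t = 449 or t = −251.

t = −251 or t = 449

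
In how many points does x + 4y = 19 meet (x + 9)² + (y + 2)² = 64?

0

Centre (−9, −2), r² = 64. Distance² from centre to line = (−36)²/17 = 1296/17.
Since d² > r², the line lies outside the circle.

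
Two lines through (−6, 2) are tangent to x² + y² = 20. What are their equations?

2x + y = −10 and x − 2y = −10

A line y − (2) = m(x − (−6)) is tangent when its distance from (0, 0) is 2√5:
(6m − (−2))² = 20(m² + 1)
2m² + 3m − 2 = 0, so m = −2 or m = 1/2.
Through (−6, 2) these give 2x + y = −10 and x − 2y = −10.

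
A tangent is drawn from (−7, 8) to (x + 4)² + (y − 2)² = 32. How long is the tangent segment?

Centre (−4, 2), r² = 32. |PO|² = (−3)² + (6)² = 45.
Power of the point: PT² = |PO|² − r² = 13, so PT = √13.

√13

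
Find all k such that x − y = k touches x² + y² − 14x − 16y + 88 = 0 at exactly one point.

k = −1 ± 5√2

For a tangent, require d(centre, line) = r = 5.
|1·7 − 1·8 − k| / √2 = 5
|k − (−1)| = 5√2.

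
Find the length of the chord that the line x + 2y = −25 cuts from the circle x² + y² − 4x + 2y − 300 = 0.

12√5

Centre (2, −1), r² = 305. Perpendicular distance d from centre to line = |25| / √5 = 25/√5.
Chord = 2√(r² − d²) = 2·√(180) = 12√5.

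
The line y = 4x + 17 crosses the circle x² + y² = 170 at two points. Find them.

(−7, −11) and (−1, 13)

Express y = 4x + 17 and substitute into the circle:
17x² + 136x + 119 = 0  ⟹  x² + 8x + 7 = 0
x = −1 or x = −7, giving (−1, 13) and (−7, −11).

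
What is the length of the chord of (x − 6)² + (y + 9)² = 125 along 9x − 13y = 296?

The distance from (6, −9) to the line is 125/√250, and r² = 125.
Chord = 2√(r² − d²) = 2·√(125/2) = 5√10.

5√10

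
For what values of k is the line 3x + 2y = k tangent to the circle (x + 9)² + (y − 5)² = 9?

k = −17 ± 3√13

Tangency holds when the distance from the centre (−9, 5) to the line equals the radius 3:
|3·(−9) + 2·5 − k| / √13 = 3
|k − (−17)| = 3√13.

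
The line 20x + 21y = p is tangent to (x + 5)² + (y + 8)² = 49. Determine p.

p = −471 or p = −65

The line touches the circle iff its distance from (−5, −8) is 7:
|20·(−5) + 21·(−8) − p| / √841 = 7
|p − (−268)| = 7·29, so p = −65 or p = −471.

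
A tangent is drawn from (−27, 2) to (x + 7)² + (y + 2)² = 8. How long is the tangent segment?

With centre O = (−7, −2), |OP|² = 416 and r² = 8.
By the tangent–radius right angle, tangent length = √(|PO|² − r²) = √408 = 2√102.

2√102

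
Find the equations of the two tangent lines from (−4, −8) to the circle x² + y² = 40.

A line y − (−8) = m(x − (−4)) is tangent when its distance from (0, 0) is 2√10:
(4m − (8))² = 40(m² + 1)
3m² + 8m − 3 = 0, so m = 1/3 or m = −3.
With m = 1/3: x − 3y = 20. With m = −3: 3x + y = −20.

x − 3y = 20 and 3x + y = −20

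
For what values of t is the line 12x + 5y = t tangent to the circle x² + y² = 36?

Tangency holds when the distance from the centre (0, 0) to the line equals the radius 6:
|12·0 + 5·0 − t| / √169 = 6
|t| = 6·13, so t = 78 or t = −78.

t = −78 or t = 78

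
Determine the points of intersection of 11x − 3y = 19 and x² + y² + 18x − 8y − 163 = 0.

(−1, −10) and (5, 12)

Substitute y = (−19 + 11x)/3:
130x² − 520x − 650 = 0  ⟹  x² − 4x − 5 = 0
x = 5 or x = −1, giving (5, 12) and (−1, −10).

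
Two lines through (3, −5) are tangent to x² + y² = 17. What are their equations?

4x − y = 17 and x + 4y = −17

Write the tangent as mx − y + (−5 − m·(3)) = 0 and set its distance from the centre to √17:
(−3m − (5))² = 17(m² + 1)
4m² − 15m − 4 = 0, so m = 4 or m = −1/4.
Through (3, −5) these give 4x − y = 17 and x + 4y = −17.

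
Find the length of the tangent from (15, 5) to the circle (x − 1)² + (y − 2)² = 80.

With centre O = (1, 2), |OP|² = 205 and r² = 80.
The tangent meets the radius at right angles, so tangent² = |PO|² − r² = 205 − 80 = 125.

5√5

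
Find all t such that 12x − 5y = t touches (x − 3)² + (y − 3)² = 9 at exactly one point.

The line touches the circle iff its distance from (3, 3) is 3:
|12·3 − 5·3 − t| / √169 = 3
|t − (21)| = 3·13, so t = 60 or t = −18.

t = −18 or t = 60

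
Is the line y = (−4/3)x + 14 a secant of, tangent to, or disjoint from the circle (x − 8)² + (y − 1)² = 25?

Substituting the line into the circle gives 25x² − 456x + 1872 = 0.
Discriminant = (−456)² − 4·25·(1872) = 20736 > 0.
Two real roots: the line is a secant.

secant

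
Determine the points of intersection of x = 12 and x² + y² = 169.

The line gives x = 12. Substituting into the circle:
y² − 25 = 0
y = 5 or y = −5, giving (12, 5) and (12, −5).

(12, −5) and (12, 5)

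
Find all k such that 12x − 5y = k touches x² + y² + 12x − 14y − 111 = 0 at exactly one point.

Tangency holds when the distance from the centre (−6, 7) to the line equals the radius 14:
|12·(−6) − 5·7 − k| / √169 = 14
|k − (−107)| = 14·13, so k = 75 or k = −289.

k = −289 or k = 75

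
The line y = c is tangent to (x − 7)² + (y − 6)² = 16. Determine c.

For a tangent, require d(centre, line) = r = 4.
|0·7 + 1·6 − c| / √1 = 4
|c − (6)| = 4, so c = 10 or c = 2.

c = 2 or c = 10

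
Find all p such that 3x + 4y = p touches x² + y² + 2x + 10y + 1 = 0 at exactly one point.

p = −48 or p = 2

Tangency holds when the distance from the centre (−1, −5) to the line equals the radius 5:
|3·(−1) + 4·(−5) − p| / √25 = 5
|p − (−23)| = 5·5, so p = 2 or p = −48.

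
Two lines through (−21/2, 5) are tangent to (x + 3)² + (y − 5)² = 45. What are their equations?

2x + y = −16 and 2x − y = −26

Let a tangent through (−21/2, 5) have slope m. Its distance from (−3, 5) must equal 3√5:
[m·(15/2) − (0)]² = 45(m² + 1)
m² − 4 = 0, so m = −2 or m = 2.
Through (−21/2, 5) these give 2x + y = −16 and 2x − y = −26.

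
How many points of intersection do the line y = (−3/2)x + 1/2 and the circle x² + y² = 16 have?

Centre (0, 0), r² = 16. Distance² from centre to line = (−1)²/13 = 1/13.
Since d² < r², the line cuts the circle twice.

2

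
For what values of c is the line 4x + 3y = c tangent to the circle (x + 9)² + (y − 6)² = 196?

The line touches the circle iff its distance from (−9, 6) is 14:
|4·(−9) + 3·6 − c| / √25 = 14
|c − (−18)| = 14·5, so c = 52 or c = −88.

c = −88 or c = 52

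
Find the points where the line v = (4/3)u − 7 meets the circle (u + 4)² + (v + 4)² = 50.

Express v = (−21 + 4u)/3 and substitute into the circle:
25u² − 225 = 0  ⟹  u² − 9 = 0
u = 3 or u = −3, giving (3, −3) and (−3, −11).

(−3, −11) and (3, −3)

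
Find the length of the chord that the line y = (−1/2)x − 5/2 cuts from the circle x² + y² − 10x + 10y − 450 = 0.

20√5

Express y = (−5 − x)/2 and substitute into the circle:
5x² − 50x − 1875 = 0  ⟹  x² − 10x − 375 = 0
x = 25 or x = −15, giving (25, −15) and (−15, 5).
Chord length = distance between (25, −15) and (−15, 5) = √2000 = 20√5.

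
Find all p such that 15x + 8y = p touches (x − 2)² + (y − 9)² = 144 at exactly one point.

For a tangent, require d(centre, line) = r = 12.
|15·2 + 8·9 − p| / √289 = 12
|p − (102)| = 12·17, so p = 306 or p = −102.

p = −102 or p = 306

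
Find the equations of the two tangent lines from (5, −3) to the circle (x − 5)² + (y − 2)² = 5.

Write the tangent as mx − y + (−3 − m·(5)) = 0 and set its distance from the centre to √5:
[m·(0) − (5)]² = 5(m² + 1)
m² − 4 = 0, so m = 2 or m = −2.
With m = 2: 2x − y = 13. With m = −2: 2x + y = 7.

2x − y = 13 and 2x + y = 7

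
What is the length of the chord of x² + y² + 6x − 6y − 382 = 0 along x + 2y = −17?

Express y = (−17 − x)/2 and substitute into the circle:
5x² + 70x − 1035 = 0  ⟹  x² + 14x − 207 = 0
x = 9 or x = −23, giving (9, −13) and (−23, 3).
|(9, −13) − (−23, 3)| = √((32)² + (−16)²) = 16√5.

16√5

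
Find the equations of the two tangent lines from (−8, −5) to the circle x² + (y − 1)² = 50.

7x − y = −51 and x + 7y = −43

Write the tangent as mx − y + (−5 − m·(−8)) = 0 and set its distance from the centre to 5√2:
[m·(8) − (6)]² = 50(m² + 1)
7m² − 48m − 7 = 0, so m = 7 or m = −1/7.
Through (−8, −5) these give 7x − y = −51 and x + 7y = −43.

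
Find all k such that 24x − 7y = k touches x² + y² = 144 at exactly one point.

k = −300 or k = 300

Tangency holds when the distance from the centre (0, 0) to the line equals the radius 12:
|24·0 − 7·0 − k| / √625 = 12
|k| = 12·25, so k = 300 or k = −300.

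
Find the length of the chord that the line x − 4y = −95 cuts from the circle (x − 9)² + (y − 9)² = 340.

4√17

Express y = (95 + x)/4 and substitute into the circle:
17x² − 170x − 663 = 0  ⟹  x² − 10x − 39 = 0
x = 13 or x = −3, giving (13, 27) and (−3, 23).
|(13, 27) − (−3, 23)| = √((16)² + (4)²) = 4√17.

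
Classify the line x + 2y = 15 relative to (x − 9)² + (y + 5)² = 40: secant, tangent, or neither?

neither

Centre (9, −5), r² = 40. Distance² from centre to line = (−16)²/5 = 256/5.
Since d² > r², the line lies outside the circle.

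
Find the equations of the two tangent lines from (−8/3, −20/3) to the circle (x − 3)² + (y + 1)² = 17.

Write the tangent as mx − y + (−20/3 − m·(−8/3)) = 0 and set its distance from the centre to √17:
[m·(17/3) − (17/3)]² = 17(m² + 1)
4m² − 17m + 4 = 0, so m = 4 or m = 1/4.
Through (−8/3, −20/3) these give 4x − y = −4 and x − 4y = 24.

4x − y = −4 and x − 4y = 24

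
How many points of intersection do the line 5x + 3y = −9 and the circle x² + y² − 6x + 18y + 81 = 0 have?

Substituting the line into the circle gives 34x² − 234x + 324 = 0.
Δ = 54756 − 44064 = 10692.
Two real roots: the line is a secant.

2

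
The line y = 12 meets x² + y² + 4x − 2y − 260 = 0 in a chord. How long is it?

24

From the line, y = 12. Substituting:
x² + 4x − 140 = 0
x = 10 or x = −14, giving (10, 12) and (−14, 12).
|(10, 12) − (−14, 12)| = √((24)² + (0)²) = 24.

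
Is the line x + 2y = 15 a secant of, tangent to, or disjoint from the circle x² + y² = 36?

disjoint

Substituting the line into the circle gives 5x² − 30x + 81 = 0.
Discriminant = (−30)² − 4·5·(81) = −720 < 0.
No real roots: the line does not meet the circle.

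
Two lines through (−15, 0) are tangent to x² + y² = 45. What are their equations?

x − 2y = −15 and x + 2y = −15

Write the tangent as mx − y + (0 − m·(−15)) = 0 and set its distance from the centre to 3√5:
[m·(15) − (0)]² = 45(m² + 1)
4m² − 1 = 0, so m = 1/2 or m = −1/2.
With m = 1/2: x − 2y = −15. With m = −1/2: x + 2y = −15.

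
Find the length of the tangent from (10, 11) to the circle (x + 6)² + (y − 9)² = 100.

The centre is (−6, 9) and r = 10. The square of the distance from P to the centre is 256 + 4 = 260.
By the tangent–radius right angle, tangent length = √(|PO|² − r²) = √160 = 4√10.

4√10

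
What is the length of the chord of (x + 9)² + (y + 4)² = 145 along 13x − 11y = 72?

Substitute y = (−72 + 13x)/11:
290x² + 1450x − 6960 = 0  ⟹  x² + 5x − 24 = 0
x = 3 or x = −8, giving (3, −3) and (−8, −16).
|(3, −3) − (−8, −16)| = √((11)² + (13)²) = √290.

√290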